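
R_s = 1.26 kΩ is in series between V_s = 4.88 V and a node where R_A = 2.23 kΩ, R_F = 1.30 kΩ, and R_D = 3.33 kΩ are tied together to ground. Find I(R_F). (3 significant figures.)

Parallel bank: R_p = 1/(1/2.23 + 1/1.30 + 1/3.33) = 0.6588 kΩ.
V_A = 4.88 × 0.6588/1.919 = 1.675 V.
Branch current I = V_A/R_F = 1.675/1.30 = 1.289 mA.
(Equivalently: I_total = 2.543 mA, then current-divider fraction G_k/ΣG = 0.5068.)

I ≈ 1.29 mA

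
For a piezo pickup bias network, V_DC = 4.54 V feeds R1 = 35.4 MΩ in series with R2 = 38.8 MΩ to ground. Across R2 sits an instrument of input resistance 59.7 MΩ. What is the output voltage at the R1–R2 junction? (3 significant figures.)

V_out ≈ 1.81 V

First combine the lower leg with the load: R2 ‖ R_L = 23.52 MΩ.
Then V_out = V_DC · R2'/(R1 + R2') = 4.54 × 23.52/58.92 = 1.812 V.
(Unloaded it would be 2.37 V; the load pulls it down.)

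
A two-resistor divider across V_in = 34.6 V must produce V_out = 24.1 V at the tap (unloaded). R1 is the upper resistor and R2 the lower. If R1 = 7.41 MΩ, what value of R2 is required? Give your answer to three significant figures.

R2 ≈ 17.0 MΩ

Required fraction k = V_out/V_in = 0.6965.
R2 = R1 · 0.6965/(1 − 0.6965) = 17.01 MΩ.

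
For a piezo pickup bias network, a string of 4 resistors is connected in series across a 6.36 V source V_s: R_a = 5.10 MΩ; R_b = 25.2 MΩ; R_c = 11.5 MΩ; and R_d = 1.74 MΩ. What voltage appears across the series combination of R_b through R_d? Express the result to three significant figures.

ΣR = 5.10 + 25.2 + 11.5 + 1.74 = 43.54 MΩ.
R_{R_b..R_d} = 25.2 + 11.5 + 1.74 = 38.44 MΩ.
By the voltage-divider rule, V = 6.36 × 38.44/43.54 = 5.615 V.

V ≈ 5.62 V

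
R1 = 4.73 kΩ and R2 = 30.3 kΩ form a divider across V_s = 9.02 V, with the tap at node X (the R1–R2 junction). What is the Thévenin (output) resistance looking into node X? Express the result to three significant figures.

With V_s suppressed (replaced by a short), R_th = R1 ‖ R2 = (4.730 × 30.3)/(4.730 + 30.3) = 4.091 kΩ.

R_th ≈ 4.09 kΩ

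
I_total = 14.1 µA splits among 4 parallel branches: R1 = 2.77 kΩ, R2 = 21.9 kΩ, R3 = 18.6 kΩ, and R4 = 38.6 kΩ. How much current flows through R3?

I ≈ 1.56 µA

Total conductance ΣG = 1/2.77 + 1/21.9 + 1/18.6 + 1/38.6 = 0.4863 (units of 1/kΩ).
Current divider: I(R3) = I_total · G_k/ΣG = 14.1 × (0.05376/0.4863) = 14.1 × 0.1105 = 1.559 µA.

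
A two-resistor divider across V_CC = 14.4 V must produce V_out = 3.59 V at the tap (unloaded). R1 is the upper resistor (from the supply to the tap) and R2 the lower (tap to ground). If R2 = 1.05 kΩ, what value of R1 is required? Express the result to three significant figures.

R1 ≈ 3.16 kΩ

Required fraction k = V_out/V_CC = 0.2493.
So R1 = R2 · (V_CC/V_out − 1) = 1.05 × (14.4/3.59 − 1) = 1.05 × 3.011 = 3.162 kΩ.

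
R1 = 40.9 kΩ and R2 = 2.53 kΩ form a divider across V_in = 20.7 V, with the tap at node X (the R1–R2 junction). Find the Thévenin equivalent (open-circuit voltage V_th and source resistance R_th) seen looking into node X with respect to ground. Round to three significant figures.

V_th ≈ 1.21 V, R_th ≈ 2.38 kΩ

Open-circuit (no load on X): V_th = V_in · R2/(R1 + R2) = 20.7 × 2.53/(40.90 + 2.53) = 1.206 V.
Zeroing V_in shorts the top of R1 to ground, so R_th = R1 ‖ R2 = 2.383 kΩ.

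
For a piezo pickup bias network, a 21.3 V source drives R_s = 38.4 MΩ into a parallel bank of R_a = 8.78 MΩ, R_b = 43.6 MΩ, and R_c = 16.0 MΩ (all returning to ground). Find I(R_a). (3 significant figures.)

I ≈ 0.280 µA

Combine the parallel branches: R_p = (1/8.78 + 1/43.6 + 1/16.0)⁻¹ = 5.017 MΩ.
V_A = 21.3 × 5.017/43.42 = 2.461 V.
Branch current I = V_A/R_a = 2.461/8.78 = 0.2803 µA.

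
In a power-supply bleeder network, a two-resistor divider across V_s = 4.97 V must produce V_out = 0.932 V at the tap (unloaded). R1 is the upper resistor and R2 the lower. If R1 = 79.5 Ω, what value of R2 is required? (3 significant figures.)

V_out/V_s = R2/(R1+R2) = 0.1875.
So R2 = R1 · V_out/(V_s − V_out) = 79.5 × 0.932/(4.97 − 0.932) = 79.5 × 0.2308 = 18.35 Ω.

R2 ≈ 18.3 Ω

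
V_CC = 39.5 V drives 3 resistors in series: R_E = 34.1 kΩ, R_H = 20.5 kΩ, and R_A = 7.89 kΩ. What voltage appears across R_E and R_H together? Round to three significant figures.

ΣR = 34.1 + 20.5 + 7.89 = 62.49 kΩ.
R_{R_E..R_H} = 34.1 + 20.5 = 54.60 kΩ.
V = V_CC · R/ΣR = 39.5 × 0.8737 = 34.51 V.

V ≈ 34.5 V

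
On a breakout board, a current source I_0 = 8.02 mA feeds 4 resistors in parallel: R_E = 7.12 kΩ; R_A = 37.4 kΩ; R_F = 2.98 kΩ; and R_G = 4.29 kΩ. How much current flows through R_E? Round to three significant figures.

Conductances: ΣG = 1/7.12 + 1/37.4 + 1/2.98 + 1/4.29 = 0.7359 (1/kΩ).
R_E takes the fraction G_k/ΣG = 0.1404/0.7359 = 0.1909, so I = 8.02 × 0.1909 = 1.531 mA.

I ≈ 1.53 mA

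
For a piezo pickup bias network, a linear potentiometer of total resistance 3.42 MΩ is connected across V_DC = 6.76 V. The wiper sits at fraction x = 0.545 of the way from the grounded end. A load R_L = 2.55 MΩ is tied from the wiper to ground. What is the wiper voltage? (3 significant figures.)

Split the track: R_lower = x·R_p = 1.864 MΩ, R_upper = (1−x)·R_p = 1.556 MΩ.
R_L loads the lower segment: effective lower R = 1.077 MΩ.
V_out = 6.76 × 1.077/(1.556 + 1.077) = 2.765 V.

V_out ≈ 2.76 V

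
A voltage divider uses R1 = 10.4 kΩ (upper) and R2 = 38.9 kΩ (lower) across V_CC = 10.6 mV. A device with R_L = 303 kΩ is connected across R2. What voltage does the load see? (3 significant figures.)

V_out ≈ 8.14 mV

R2 ‖ R_L = (38.9 × 303)/(38.9 + 303) = 34.47 kΩ.
Now apply the divider: V_out = 10.6 × 0.7682 = 8.143 mV.
(Unloaded it would be 8.36 mV; the load pulls it down.)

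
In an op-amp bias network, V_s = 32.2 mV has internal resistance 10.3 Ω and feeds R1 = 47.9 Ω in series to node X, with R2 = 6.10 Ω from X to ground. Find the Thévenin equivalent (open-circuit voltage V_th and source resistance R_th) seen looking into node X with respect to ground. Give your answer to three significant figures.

V_th ≈ 3.05 mV, R_th ≈ 5.52 Ω

R1' = 10.3 + 47.9 = 58.20 Ω (source resistance + R1).
With X open, the divider is unloaded: V_th = 32.2 × 6.10/64.30 = 3.055 mV.
Zeroing V_s shorts the top of R1' to ground, so R_th = R1' ‖ R2 = 5.521 Ω.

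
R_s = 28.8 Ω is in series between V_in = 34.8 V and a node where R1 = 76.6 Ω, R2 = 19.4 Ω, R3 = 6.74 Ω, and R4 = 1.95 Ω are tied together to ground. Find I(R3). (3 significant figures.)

Combine the parallel branches: R_p = (1/76.6 + 1/19.4 + 1/6.74 + 1/1.95)⁻¹ = 1.378 Ω.
V_A by voltage divider: V_A = 34.8 × 1.378/(28.8 + 1.378) = 1.589 V.
Branch current I = V_A/R3 = 1.589/6.74 = 0.2357 A.
(Check via current divider: I_total = 1.153 A; share G_k/ΣG = 0.2044 → same result.)

I ≈ 0.236 A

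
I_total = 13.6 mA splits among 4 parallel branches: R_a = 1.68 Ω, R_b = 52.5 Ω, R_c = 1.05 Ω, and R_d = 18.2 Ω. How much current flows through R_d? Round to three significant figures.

I ≈ 0.461 mA

Total conductance ΣG = 1/1.68 + 1/52.5 + 1/1.05 + 1/18.2 = 1.622 (units of 1/Ω).
R_d takes the fraction G_k/ΣG = 0.05495/1.622 = 0.03388, so I = 13.6 × 0.03388 = 0.4608 mA.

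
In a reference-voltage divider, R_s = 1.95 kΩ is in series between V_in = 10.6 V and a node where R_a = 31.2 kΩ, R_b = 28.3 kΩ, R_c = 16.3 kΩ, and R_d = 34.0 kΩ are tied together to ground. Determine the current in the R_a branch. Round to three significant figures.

I ≈ 0.260 mA

Parallel bank: R_p = 1/(1/31.2 + 1/28.3 + 1/16.3 + 1/34.0) = 6.323 kΩ.
V_A = 10.6 × 6.323/8.273 = 8.102 V.
I(R_a) = V_A / R_a = 8.102/31.2 = 0.2597 mA.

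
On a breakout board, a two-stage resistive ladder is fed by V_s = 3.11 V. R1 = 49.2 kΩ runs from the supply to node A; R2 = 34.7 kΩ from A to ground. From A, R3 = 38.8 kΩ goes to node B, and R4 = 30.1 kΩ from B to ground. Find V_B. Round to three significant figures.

Node A sees R2 in parallel with the series input of stage 2, R3 + R4 = 68.90 kΩ.
Effective lower resistance at A: R2 ‖ 68.90 = 23.08 kΩ.
V_A = 3.11 × 23.08/(49.2 + 23.08) = 0.9930 V.
Then the unloaded second divider: V_B = V_A × R4/(R3+R4) = 0.9930 × 0.4369 = 0.4338 V.

V_B ≈ 0.434 V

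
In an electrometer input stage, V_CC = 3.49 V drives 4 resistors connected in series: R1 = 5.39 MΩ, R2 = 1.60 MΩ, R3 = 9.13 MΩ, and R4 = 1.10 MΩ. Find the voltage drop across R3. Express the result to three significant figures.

Total series resistance ΣR = 5.39 + 1.60 + 9.13 + 1.10 = 17.22 MΩ.
V = V_CC · R/ΣR = 3.49 × 0.5302 = 1.850 V.

V ≈ 1.85 V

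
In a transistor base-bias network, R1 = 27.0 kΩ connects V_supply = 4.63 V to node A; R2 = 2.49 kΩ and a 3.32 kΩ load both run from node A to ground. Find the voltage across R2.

V_out ≈ 0.232 V

First combine the lower leg with the load: R2 ‖ R_L = 1.423 kΩ.
Voltage divider with the loaded lower leg: V_out = 4.63 × 1.423/(27.0 + 1.423) = 4.63 × 0.05006 = 0.2318 V.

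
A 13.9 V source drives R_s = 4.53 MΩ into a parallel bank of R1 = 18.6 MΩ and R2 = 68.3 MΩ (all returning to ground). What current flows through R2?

Combine the parallel branches: R_p = (1/18.6 + 1/68.3)⁻¹ = 14.62 MΩ.
V_A = 13.9 × 14.62/19.15 = 10.61 V.
I(R2) = V_A / R2 = 10.61/68.3 = 0.1554 µA.
(Check via current divider: I_total = 0.7259 µA; share G_k/ΣG = 0.2140 → same result.)

I ≈ 0.155 µA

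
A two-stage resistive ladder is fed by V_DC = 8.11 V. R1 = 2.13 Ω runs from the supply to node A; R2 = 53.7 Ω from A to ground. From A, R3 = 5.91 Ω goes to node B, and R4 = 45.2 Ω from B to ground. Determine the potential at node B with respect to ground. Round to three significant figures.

V_B ≈ 6.63 V

Looking into the second stage from A: R3 + R4 = 51.11 Ω appears in parallel with R2.
R2 ‖ (R3+R4) = 26.19 Ω.
V_A = 8.11 × 26.19/(2.13 + 26.19) = 7.500 V.
Then the unloaded second divider: V_B = V_A × R4/(R3+R4) = 7.500 × 0.8844 = 6.633 V.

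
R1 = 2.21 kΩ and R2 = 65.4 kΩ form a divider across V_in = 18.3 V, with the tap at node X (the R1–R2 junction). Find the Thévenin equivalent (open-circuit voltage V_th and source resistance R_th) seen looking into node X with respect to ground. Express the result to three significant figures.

Open-circuit (no load on X): V_th = V_in · R2/(R1 + R2) = 18.3 × 65.4/(2.210 + 65.4) = 17.70 V.
Looking into X with the source shorted: R_th = R1·R2/(R1+R2) = 2.210 × 65.4/67.61 = 2.138 kΩ.

V_th ≈ 17.7 V, R_th ≈ 2.14 kΩ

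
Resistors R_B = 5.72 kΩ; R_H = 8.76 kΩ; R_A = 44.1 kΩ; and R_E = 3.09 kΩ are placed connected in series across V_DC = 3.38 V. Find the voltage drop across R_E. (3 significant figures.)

V ≈ 0.169 V

Total series resistance ΣR = 5.72 + 8.76 + 44.1 + 3.09 = 61.67 kΩ.
Voltage divider: V = V_DC · (3.090 / 61.67) = 3.38 × 0.05011 = 0.1694 V.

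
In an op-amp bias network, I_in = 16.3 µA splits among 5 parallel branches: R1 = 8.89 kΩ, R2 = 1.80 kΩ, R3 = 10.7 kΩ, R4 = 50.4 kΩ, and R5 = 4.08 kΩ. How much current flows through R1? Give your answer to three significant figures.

Conductances: ΣG = 1/8.89 + 1/1.80 + 1/10.7 + 1/50.4 + 1/4.08 = 1.026 (1/kΩ).
By the current-divider rule, I = I_in · G_k/ΣG = 16.3 × 0.1096 = 1.786 µA.

I ≈ 1.79 µA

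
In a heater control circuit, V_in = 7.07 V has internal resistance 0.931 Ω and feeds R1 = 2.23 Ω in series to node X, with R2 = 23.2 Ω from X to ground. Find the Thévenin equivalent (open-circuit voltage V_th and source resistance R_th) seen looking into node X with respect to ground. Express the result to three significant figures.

R1' = 0.931 + 2.23 = 3.161 Ω (source resistance + R1).
V_th is the unloaded tap voltage: V_in · R2/(R1'+R2) = 7.07 × 0.8801 = 6.222 V.
With V_in suppressed (replaced by a short), R_th = R1' ‖ R2 = (3.161 × 23.2)/(3.161 + 23.2) = 2.782 Ω.

V_th ≈ 6.22 V, R_th ≈ 2.78 Ω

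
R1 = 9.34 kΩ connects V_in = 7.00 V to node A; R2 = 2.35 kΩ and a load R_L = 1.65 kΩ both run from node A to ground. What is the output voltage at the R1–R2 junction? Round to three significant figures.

V_out ≈ 0.658 V

R2 ‖ R_L = (2.35 × 1.65)/(2.35 + 1.65) = 0.9694 kΩ.
Then V_out = V_in · R2'/(R1 + R2') = 7.00 × 0.9694/10.31 = 0.6582 V.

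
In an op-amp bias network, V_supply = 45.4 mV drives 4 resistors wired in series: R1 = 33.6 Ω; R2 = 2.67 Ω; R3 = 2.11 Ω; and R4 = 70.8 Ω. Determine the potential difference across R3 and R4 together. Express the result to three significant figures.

V ≈ 30.3 mV

Total series resistance ΣR = 33.6 + 2.67 + 2.11 + 70.8 = 109.2 Ω.
R_{R3..R4} = 2.11 + 70.8 = 72.91 Ω.
Voltage divider: V = V_supply · (72.91 / 109.2) = 45.4 × 0.6678 = 30.32 mV.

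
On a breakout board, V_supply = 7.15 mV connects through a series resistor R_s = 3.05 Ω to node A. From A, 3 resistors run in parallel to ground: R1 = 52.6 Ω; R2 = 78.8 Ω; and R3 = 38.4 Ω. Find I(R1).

Combine the parallel branches: R_p = (1/52.6 + 1/78.8 + 1/38.4)⁻¹ = 17.32 Ω.
V_A = 7.15 × 17.32/20.37 = 6.079 mV.
Branch current I = V_A/R1 = 6.079/52.6 = 0.1156 mA.

I ≈ 0.116 mA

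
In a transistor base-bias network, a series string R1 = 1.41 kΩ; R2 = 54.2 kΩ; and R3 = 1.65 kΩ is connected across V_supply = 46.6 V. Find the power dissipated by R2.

P ≈ 35.9 mW

The common current is I = 46.6/57.26 = 0.8138 mA.
P = I²R = 0.6623 × 54.2 = 35.90 mW.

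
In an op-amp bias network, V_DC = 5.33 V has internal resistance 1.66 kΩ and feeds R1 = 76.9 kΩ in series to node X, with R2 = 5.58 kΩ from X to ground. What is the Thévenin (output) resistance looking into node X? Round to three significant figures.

R_th ≈ 5.21 kΩ

R1' = 1.66 + 76.9 = 78.56 kΩ (source resistance + R1).
Zeroing V_DC shorts the top of R1' to ground, so R_th = R1' ‖ R2 = 5.210 kΩ.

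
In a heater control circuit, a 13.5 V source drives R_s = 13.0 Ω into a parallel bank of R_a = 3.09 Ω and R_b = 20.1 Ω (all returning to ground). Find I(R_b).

Parallel bank: R_p = 1/(1/3.09 + 1/20.1) = 2.678 Ω.
V_A by voltage divider: V_A = 13.5 × 2.678/(13.0 + 2.678) = 2.306 V.
Branch current I = V_A/R_b = 2.306/20.1 = 0.1147 A.

I ≈ 0.115 A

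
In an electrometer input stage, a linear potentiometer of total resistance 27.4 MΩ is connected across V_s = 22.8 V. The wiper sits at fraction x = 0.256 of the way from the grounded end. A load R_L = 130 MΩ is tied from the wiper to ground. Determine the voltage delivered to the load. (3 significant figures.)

V_out ≈ 5.61 V

Lower segment x·R_p = 7.014 MΩ; upper segment (1−x)·R_p = 20.39 MΩ.
R_L loads the lower segment: effective lower R = 6.655 MΩ.
V_out = 22.8 × 6.655/(20.39 + 6.655) = 5.612 V.
(Unloaded: V_out = x·V_s = 5.84 V.)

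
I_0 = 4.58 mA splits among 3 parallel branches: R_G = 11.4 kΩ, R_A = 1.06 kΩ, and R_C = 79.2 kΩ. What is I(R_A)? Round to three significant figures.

I ≈ 4.14 mA

ΣG = 1/11.4 + 1/1.06 + 1/79.2 = 1.044.
By the current-divider rule, I = I_0 · G_k/ΣG = 4.58 × 0.9039 = 4.140 mA.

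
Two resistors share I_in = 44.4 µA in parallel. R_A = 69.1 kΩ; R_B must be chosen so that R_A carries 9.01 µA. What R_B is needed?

R_B ≈ 17.6 kΩ

The fraction through R_A equals R_B/(R_A+R_B).
9.01/44.4 = R_B/(R_A + R_B) → R_B = R_A · (0.2029)/(1 − 0.2029) = 69.1 × 0.2546 = 17.59 kΩ.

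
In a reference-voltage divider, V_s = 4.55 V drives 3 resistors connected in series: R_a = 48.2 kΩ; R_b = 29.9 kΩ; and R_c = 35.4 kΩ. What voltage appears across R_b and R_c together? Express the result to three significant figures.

Total series resistance ΣR = 48.2 + 29.9 + 35.4 = 113.5 kΩ.
R_{R_b..R_c} = 29.9 + 35.4 = 65.30 kΩ.
Voltage divider: V = V_s · (65.30 / 113.5) = 4.55 × 0.5753 = 2.618 V.

V ≈ 2.62 V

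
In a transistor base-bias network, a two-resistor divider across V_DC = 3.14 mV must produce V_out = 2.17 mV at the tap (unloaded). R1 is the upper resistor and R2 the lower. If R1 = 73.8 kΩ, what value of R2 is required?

The divider ratio is R2/(R1+R2) = 2.17/3.14 = 0.6911.
Rearranging, R2 = R1·k/(1−k) = 73.8 × 2.237 = 165.1 kΩ.

R2 ≈ 165 kΩ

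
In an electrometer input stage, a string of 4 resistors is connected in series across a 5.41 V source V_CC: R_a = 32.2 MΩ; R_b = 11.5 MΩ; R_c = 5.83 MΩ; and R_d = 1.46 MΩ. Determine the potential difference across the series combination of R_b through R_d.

V ≈ 1.99 V

Series total: ΣR = 32.2 + 11.5 + 5.83 + 1.46 = 50.99 MΩ.
R_{R_b..R_d} = 11.5 + 5.83 + 1.46 = 18.79 MΩ.
By the voltage-divider rule, V = 5.41 × 18.79/50.99 = 1.994 V.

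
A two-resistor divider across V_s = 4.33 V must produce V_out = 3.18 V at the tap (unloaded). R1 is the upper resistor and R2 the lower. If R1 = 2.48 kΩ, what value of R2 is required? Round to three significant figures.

V_out/V_s = R2/(R1+R2) = 0.7344.
Rearranging, R2 = R1·k/(1−k) = 2.48 × 2.765 = 6.858 kΩ.

R2 ≈ 6.86 kΩ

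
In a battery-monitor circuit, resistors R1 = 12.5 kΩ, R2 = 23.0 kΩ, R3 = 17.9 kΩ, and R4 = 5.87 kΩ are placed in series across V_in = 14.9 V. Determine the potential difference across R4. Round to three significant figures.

V ≈ 1.48 V

Series total: ΣR = 12.5 + 23.0 + 17.9 + 5.87 = 59.27 kΩ.
V = V_in · R/ΣR = 14.9 × 0.09904 = 1.476 V.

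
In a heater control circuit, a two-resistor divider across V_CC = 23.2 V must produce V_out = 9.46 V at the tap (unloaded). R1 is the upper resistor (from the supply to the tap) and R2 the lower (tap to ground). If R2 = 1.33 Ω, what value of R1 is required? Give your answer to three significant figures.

R1 ≈ 1.93 Ω

Required fraction k = V_out/V_CC = 0.4078.
Rearranging, R1 = R2·(1−k)/k = 1.33 × 1.452 = 1.932 Ω.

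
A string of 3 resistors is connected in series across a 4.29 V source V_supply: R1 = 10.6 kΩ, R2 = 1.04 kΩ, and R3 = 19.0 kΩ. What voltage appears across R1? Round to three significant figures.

ΣR = 10.6 + 1.04 + 19.0 = 30.64 kΩ.
V = V_supply · R/ΣR = 4.29 × 0.3460 = 1.484 V.

V ≈ 1.48 V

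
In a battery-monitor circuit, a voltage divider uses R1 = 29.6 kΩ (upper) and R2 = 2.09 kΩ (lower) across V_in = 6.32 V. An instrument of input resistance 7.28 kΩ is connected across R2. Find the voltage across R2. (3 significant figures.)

V_out ≈ 0.329 V

R2 ‖ R_L = (2.09 × 7.28)/(2.09 + 7.28) = 1.624 kΩ.
Now apply the divider: V_out = 6.32 × 0.05201 = 0.3287 V.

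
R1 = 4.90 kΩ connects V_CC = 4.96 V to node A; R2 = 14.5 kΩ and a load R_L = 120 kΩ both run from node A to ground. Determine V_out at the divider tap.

V_out ≈ 3.60 V

The load sits in parallel with R2, giving an effective lower resistance R2' = R2·R_L/(R2+R_L) = 12.94 kΩ.
Now apply the divider: V_out = 4.96 × 0.7253 = 3.597 V.
(Unloaded it would be 3.71 V; the load pulls it down.)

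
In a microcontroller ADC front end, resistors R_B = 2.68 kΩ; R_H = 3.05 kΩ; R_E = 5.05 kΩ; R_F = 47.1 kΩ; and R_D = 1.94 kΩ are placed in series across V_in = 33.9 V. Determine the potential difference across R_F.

ΣR = 2.68 + 3.05 + 5.05 + 47.1 + 1.94 = 59.82 kΩ.
Voltage divider: V = V_in · (47.10 / 59.82) = 33.9 × 0.7874 = 26.69 V.

V ≈ 26.7 V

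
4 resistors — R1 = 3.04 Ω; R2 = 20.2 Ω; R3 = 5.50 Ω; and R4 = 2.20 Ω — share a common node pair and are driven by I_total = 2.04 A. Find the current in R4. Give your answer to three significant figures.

Conductances: ΣG = 1/3.04 + 1/20.2 + 1/5.50 + 1/2.20 = 1.015 (1/Ω).
R4 takes the fraction G_k/ΣG = 0.4545/1.015 = 0.4479, so I = 2.04 × 0.4479 = 0.9137 A.

I ≈ 0.914 A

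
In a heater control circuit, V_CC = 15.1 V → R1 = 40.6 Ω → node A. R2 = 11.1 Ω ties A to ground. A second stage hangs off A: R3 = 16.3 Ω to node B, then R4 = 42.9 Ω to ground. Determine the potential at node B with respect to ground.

Node A sees R2 in parallel with the series input of stage 2, R3 + R4 = 59.20 Ω.
Effective lower resistance at A: R2 ‖ 59.20 = 9.347 Ω.
So V_A = 15.1 × 0.1871 = 2.826 V.
Then the unloaded second divider: V_B = V_A × R4/(R3+R4) = 2.826 × 0.7247 = 2.048 V.

V_B ≈ 2.05 V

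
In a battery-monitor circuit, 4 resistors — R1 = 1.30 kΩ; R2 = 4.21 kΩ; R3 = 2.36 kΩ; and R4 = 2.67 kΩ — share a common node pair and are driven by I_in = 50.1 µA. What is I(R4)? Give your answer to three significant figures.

I ≈ 10.4 µA

ΣG = 1/1.30 + 1/4.21 + 1/2.36 + 1/2.67 = 1.805.
Current divider: I(R4) = I_in · G_k/ΣG = 50.1 × (0.3745/1.805) = 50.1 × 0.2075 = 10.40 µA.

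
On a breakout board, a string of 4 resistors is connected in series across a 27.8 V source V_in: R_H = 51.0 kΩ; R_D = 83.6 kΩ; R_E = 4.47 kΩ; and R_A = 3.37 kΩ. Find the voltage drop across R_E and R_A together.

V ≈ 1.53 V

Total series resistance ΣR = 51.0 + 83.6 + 4.47 + 3.37 = 142.4 kΩ.
R_{R_E..R_A} = 4.47 + 3.37 = 7.840 kΩ.
Voltage divider: V = V_in · (7.840 / 142.4) = 27.8 × 0.05504 = 1.530 V.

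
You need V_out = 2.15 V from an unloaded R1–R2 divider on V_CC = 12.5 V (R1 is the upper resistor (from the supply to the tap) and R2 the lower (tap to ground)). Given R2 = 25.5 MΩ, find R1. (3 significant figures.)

The divider ratio is R2/(R1+R2) = 2.15/12.5 = 0.1720.
Rearranging, R1 = R2·(1−k)/k = 25.5 × 4.814 = 122.8 MΩ.

R1 ≈ 123 MΩ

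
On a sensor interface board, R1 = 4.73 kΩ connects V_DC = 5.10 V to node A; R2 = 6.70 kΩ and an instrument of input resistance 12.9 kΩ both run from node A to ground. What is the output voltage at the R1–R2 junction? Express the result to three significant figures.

V_out ≈ 2.46 V

R2 ‖ R_L = (6.70 × 12.9)/(6.70 + 12.9) = 4.410 kΩ.
Voltage divider with the loaded lower leg: V_out = 5.10 × 4.410/(4.73 + 4.410) = 5.10 × 0.4825 = 2.461 V.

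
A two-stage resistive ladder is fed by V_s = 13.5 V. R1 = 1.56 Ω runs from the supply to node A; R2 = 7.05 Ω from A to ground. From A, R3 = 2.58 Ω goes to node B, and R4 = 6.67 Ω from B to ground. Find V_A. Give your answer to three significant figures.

V_A ≈ 9.71 V

The second stage (R3 + R4 = 9.250 Ω) loads node A in parallel with R2.
R2 ‖ (R3+R4) = 4.001 Ω.
First divider: V_A = V_s · 4.001/(1.56 + 4.001) = 9.713 V.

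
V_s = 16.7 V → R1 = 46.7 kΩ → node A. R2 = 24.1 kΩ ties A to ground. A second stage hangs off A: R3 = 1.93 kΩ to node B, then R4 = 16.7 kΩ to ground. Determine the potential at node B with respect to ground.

Node A sees R2 in parallel with the series input of stage 2, R3 + R4 = 18.63 kΩ.
Effective lower resistance at A: R2 ‖ 18.63 = 10.51 kΩ.
First divider: V_A = V_s · 10.51/(46.7 + 10.51) = 3.067 V.
Then the unloaded second divider: V_B = V_A × R4/(R3+R4) = 3.067 × 0.8964 = 2.750 V.

V_B ≈ 2.75 V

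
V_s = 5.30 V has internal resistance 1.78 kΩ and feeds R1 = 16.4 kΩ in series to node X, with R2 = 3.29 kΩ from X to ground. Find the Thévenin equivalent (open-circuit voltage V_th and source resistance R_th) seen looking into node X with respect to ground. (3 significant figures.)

V_th ≈ 0.812 V, R_th ≈ 2.79 kΩ

R1' = 1.78 + 16.4 = 18.18 kΩ (source resistance + R1).
With X open, the divider is unloaded: V_th = 5.30 × 3.29/21.47 = 0.8122 V.
Looking into X with the source shorted: R_th = R1'·R2/(R1'+R2) = 18.18 × 3.29/21.47 = 2.786 kΩ.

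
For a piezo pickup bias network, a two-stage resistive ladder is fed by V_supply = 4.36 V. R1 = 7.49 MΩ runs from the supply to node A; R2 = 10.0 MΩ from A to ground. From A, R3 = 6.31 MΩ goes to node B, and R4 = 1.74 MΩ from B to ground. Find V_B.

V_B ≈ 0.352 V

Looking into the second stage from A: R3 + R4 = 8.050 MΩ appears in parallel with R2.
R2 ‖ (R3+R4) = 4.460 MΩ.
So V_A = 4.36 × 0.3732 = 1.627 V.
V_B = V_A × 0.2161 = 0.3517 V.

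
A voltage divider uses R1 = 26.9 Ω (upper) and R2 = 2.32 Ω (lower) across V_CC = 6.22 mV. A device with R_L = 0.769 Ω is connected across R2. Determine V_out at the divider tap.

V_out ≈ 0.131 mV

First combine the lower leg with the load: R2 ‖ R_L = 0.5776 Ω.
Then V_out = V_CC · R2'/(R1 + R2') = 6.22 × 0.5776/27.48 = 0.1307 mV.
(Unloaded it would be 0.494 mV; the load pulls it down.)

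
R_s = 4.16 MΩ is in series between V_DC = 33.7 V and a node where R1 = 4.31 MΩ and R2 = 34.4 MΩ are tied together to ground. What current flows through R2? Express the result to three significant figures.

I ≈ 0.470 µA

Combine the parallel branches: R_p = (1/4.31 + 1/34.4)⁻¹ = 3.830 MΩ.
Node voltage V_A = V_DC · R_p/(R_s + R_p) = 33.7 × 0.4794 = 16.15 V.
Branch current I = V_A/R2 = 16.15/34.4 = 0.4696 µA.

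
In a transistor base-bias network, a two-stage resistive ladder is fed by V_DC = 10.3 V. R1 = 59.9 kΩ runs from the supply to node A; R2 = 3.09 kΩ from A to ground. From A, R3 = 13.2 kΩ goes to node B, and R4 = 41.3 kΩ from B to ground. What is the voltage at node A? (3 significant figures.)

V_A ≈ 0.479 V

Node A sees R2 in parallel with the series input of stage 2, R3 + R4 = 54.50 kΩ.
Effective lower resistance at A: R2 ‖ 54.50 = 2.924 kΩ.
First divider: V_A = V_DC · 2.924/(59.9 + 2.924) = 0.4794 V.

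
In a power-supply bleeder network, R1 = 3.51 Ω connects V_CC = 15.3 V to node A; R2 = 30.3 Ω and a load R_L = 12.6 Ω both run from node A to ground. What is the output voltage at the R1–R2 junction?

V_out ≈ 11.0 V

The load sits in parallel with R2, giving an effective lower resistance R2' = R2·R_L/(R2+R_L) = 8.899 Ω.
Then V_out = V_CC · R2'/(R1 + R2') = 15.3 × 8.899/12.41 = 10.97 V.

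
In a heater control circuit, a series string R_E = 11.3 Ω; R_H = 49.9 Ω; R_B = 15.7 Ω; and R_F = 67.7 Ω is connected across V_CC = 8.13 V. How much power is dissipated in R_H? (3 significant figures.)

P ≈ 0.158 W

The common current is I = 8.13/144.6 = 0.05622 A.
P(R_H) = I²·R_H = (0.05622)² × 49.9 = 0.1577 W.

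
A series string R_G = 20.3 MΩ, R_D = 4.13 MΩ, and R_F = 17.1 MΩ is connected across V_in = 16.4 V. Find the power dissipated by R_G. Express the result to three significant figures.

The common current is I = 16.4/41.53 = 0.3949 µA.
P(R_G) = I²·R_G = (0.3949)² × 20.3 = 3.166 µW.

P ≈ 3.17 µW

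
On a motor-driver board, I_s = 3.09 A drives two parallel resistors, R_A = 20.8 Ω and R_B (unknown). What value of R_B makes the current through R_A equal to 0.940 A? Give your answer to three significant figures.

In a two-way split, I_A/I_s = R_B/(R_A + R_B).
With f = 0.3042, R_B = R_A · f/(1−f) = 20.8 × 0.4372 = 9.094 Ω.

R_B ≈ 9.09 Ω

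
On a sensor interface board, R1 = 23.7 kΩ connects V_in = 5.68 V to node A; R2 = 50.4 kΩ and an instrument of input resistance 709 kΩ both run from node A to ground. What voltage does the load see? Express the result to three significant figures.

V_out ≈ 3.78 V

First combine the lower leg with the load: R2 ‖ R_L = 47.06 kΩ.
Now apply the divider: V_out = 5.68 × 0.6650 = 3.777 V.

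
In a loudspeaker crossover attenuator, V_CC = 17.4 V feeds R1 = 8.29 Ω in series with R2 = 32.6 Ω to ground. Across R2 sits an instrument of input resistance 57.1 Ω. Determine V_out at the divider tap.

V_out ≈ 12.4 V

The load sits in parallel with R2, giving an effective lower resistance R2' = R2·R_L/(R2+R_L) = 20.75 Ω.
Now apply the divider: V_out = 17.4 × 0.7146 = 12.43 V.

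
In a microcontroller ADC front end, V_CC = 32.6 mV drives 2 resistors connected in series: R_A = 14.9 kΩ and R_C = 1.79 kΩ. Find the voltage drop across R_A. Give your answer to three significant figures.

V ≈ 29.1 mV

Series total: ΣR = 14.9 + 1.79 = 16.69 kΩ.
By the voltage-divider rule, V = 32.6 × 14.90/16.69 = 29.10 mV.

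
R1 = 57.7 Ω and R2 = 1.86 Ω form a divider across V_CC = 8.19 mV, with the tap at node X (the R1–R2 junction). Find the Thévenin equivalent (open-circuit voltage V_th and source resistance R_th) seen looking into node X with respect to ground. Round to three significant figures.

V_th ≈ 0.256 mV, R_th ≈ 1.80 Ω

V_th is the unloaded tap voltage: V_CC · R2/(R1+R2) = 8.19 × 0.03123 = 0.2558 mV.
Looking into X with the source shorted: R_th = R1·R2/(R1+R2) = 57.70 × 1.86/59.56 = 1.802 Ω.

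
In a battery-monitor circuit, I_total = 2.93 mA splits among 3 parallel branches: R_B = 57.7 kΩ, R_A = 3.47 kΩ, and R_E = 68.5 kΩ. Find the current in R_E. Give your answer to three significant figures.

Conductances: ΣG = 1/57.7 + 1/3.47 + 1/68.5 = 0.3201 (1/kΩ).
Current divider: I(R_E) = I_total · G_k/ΣG = 2.93 × (0.01460/0.3201) = 2.93 × 0.04560 = 0.1336 mA.

I ≈ 0.134 mA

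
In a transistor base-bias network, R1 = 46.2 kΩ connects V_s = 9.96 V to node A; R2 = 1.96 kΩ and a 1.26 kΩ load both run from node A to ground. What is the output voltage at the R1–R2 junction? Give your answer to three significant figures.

The load sits in parallel with R2, giving an effective lower resistance R2' = R2·R_L/(R2+R_L) = 0.7670 kΩ.
Voltage divider with the loaded lower leg: V_out = 9.96 × 0.7670/(46.2 + 0.7670) = 9.96 × 0.01633 = 0.1626 V.
(Unloaded it would be 0.405 V; the load pulls it down.)

V_out ≈ 0.163 V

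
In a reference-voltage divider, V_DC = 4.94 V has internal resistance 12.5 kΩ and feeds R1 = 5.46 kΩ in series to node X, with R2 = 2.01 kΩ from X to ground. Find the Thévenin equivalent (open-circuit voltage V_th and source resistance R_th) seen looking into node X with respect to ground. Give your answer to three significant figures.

R1' = 12.5 + 5.46 = 17.96 kΩ (source resistance + R1).
Open-circuit (no load on X): V_th = V_DC · R2/(R1' + R2) = 4.94 × 2.01/(17.96 + 2.01) = 0.4972 V.
With V_DC suppressed (replaced by a short), R_th = R1' ‖ R2 = (17.96 × 2.01)/(17.96 + 2.01) = 1.808 kΩ.

V_th ≈ 0.497 V, R_th ≈ 1.81 kΩ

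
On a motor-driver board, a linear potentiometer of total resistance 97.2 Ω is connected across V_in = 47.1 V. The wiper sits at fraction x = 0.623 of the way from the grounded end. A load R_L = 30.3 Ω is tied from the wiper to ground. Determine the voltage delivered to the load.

V_out ≈ 16.7 V

Split the track: R_lower = x·R_p = 60.56 Ω, R_upper = (1−x)·R_p = 36.64 Ω.
Lower segment in parallel with the load: 60.56 ‖ 30.3 = 20.20 Ω.
Loaded-divider output: V_out = 47.1 × 0.3553 = 16.73 V.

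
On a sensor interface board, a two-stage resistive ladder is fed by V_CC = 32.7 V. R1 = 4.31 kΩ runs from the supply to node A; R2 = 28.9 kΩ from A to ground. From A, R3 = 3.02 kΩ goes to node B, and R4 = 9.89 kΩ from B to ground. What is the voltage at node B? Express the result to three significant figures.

V_B ≈ 16.9 V

The second stage (R3 + R4 = 12.91 kΩ) loads node A in parallel with R2.
Effective lower resistance at A: R2 ‖ 12.91 = 8.924 kΩ.
V_A = 32.7 × 8.924/(4.31 + 8.924) = 22.05 V.
Then the unloaded second divider: V_B = V_A × R4/(R3+R4) = 22.05 × 0.7661 = 16.89 V.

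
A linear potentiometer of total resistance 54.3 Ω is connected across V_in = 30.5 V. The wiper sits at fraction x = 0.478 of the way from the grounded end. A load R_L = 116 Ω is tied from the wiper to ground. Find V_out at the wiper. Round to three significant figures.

The pot divides into 28.34 Ω above the wiper and 25.96 Ω below.
R_L loads the lower segment: effective lower R = 21.21 Ω.
Loaded-divider output: V_out = 30.5 × 0.4280 = 13.05 V.

V_out ≈ 13.1 V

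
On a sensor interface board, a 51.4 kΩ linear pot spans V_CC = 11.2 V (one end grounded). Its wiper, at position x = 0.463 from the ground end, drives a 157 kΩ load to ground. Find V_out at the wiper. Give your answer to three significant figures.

V_out ≈ 4.80 V

Split the track: R_lower = x·R_p = 23.80 kΩ, R_upper = (1−x)·R_p = 27.60 kΩ.
Lower segment in parallel with the load: 23.80 ‖ 157 = 20.67 kΩ.
V_out = 11.2 × 20.67/(27.60 + 20.67) = 4.795 V.
(Unloaded: V_out = x·V_CC = 5.19 V.)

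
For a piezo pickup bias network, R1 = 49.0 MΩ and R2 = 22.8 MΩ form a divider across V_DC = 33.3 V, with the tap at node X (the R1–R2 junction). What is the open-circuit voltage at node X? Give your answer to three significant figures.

V_th ≈ 10.6 V

With X open, the divider is unloaded: V_th = 33.3 × 22.8/71.80 = 10.57 V.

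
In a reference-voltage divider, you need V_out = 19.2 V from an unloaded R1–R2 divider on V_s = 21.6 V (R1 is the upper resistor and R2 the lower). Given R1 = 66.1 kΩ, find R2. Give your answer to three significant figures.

R2 ≈ 529 kΩ

Required fraction k = V_out/V_s = 0.8889.
Rearranging, R2 = R1·k/(1−k) = 66.1 × 8.000 = 528.8 kΩ.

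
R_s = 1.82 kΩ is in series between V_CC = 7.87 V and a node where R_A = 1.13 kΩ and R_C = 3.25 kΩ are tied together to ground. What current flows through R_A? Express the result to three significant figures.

Parallel bank: R_p = 1/(1/1.13 + 1/3.25) = 0.8385 kΩ.
V_A = 7.87 × 0.8385/2.658 = 2.482 V.
Branch current I = V_A/R_A = 2.482/1.13 = 2.197 mA.
(Equivalently: I_total = 2.960 mA, then current-divider fraction G_k/ΣG = 0.7420.)

I ≈ 2.20 mA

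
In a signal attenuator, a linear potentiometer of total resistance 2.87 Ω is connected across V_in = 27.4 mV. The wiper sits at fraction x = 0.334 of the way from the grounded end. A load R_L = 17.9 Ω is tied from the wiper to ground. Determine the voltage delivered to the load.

Lower segment x·R_p = 0.9586 Ω; upper segment (1−x)·R_p = 1.911 Ω.
(x·R_p) ‖ R_L = 0.9099 Ω.
Then V_out = V_in · 0.9099/(1.911 + 0.9099) = 8.836 mV.

V_out ≈ 8.84 mV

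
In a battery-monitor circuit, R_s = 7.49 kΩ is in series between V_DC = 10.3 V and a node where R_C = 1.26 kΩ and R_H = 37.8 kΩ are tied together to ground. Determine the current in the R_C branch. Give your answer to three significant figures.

Equivalent of the parallel group: R_p = 1.219 kΩ.
V_A = 10.3 × 1.219/8.709 = 1.442 V.
Branch current I = V_A/R_C = 1.442/1.26 = 1.144 mA.

I ≈ 1.14 mA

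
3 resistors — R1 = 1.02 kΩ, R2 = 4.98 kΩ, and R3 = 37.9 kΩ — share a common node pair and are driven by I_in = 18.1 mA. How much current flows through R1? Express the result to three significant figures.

Total conductance ΣG = 1/1.02 + 1/4.98 + 1/37.9 = 1.208 (units of 1/kΩ).
By the current-divider rule, I = I_in · G_k/ΣG = 18.1 × 0.8119 = 14.69 mA.

I ≈ 14.7 mA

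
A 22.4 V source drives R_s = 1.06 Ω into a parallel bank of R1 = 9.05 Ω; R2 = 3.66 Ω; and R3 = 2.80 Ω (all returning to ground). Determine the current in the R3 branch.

Parallel bank: R_p = 1/(1/9.05 + 1/3.66 + 1/2.80) = 1.350 Ω.
Node voltage V_A = V_supply · R_p/(R_s + R_p) = 22.4 × 0.5601 = 12.55 V.
I(R3) = V_A / R3 = 12.55/2.80 = 4.481 A.
(Equivalently: I_total = 9.295 A, then current-divider fraction G_k/ΣG = 0.4821.)

I ≈ 4.48 A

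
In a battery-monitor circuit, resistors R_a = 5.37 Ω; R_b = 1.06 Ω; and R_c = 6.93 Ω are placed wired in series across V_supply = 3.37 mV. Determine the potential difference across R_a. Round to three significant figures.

Total series resistance ΣR = 5.37 + 1.06 + 6.93 = 13.36 Ω.
V = V_supply · R/ΣR = 3.37 × 0.4019 = 1.355 mV.

V ≈ 1.35 mV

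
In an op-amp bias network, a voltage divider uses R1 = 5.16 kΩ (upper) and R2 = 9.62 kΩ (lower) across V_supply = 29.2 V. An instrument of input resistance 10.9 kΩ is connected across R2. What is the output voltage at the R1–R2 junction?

The load sits in parallel with R2, giving an effective lower resistance R2' = R2·R_L/(R2+R_L) = 5.110 kΩ.
Then V_out = V_supply · R2'/(R1 + R2') = 29.2 × 5.110/10.27 = 14.53 V.
(Unloaded it would be 19.0 V; the load pulls it down.)

V_out ≈ 14.5 V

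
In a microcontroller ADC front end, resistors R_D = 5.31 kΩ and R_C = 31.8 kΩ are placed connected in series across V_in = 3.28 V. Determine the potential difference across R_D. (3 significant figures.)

V ≈ 0.469 V

ΣR = 5.31 + 31.8 = 37.11 kΩ.
Voltage divider: V = V_in · (5.310 / 37.11) = 3.28 × 0.1431 = 0.4693 V.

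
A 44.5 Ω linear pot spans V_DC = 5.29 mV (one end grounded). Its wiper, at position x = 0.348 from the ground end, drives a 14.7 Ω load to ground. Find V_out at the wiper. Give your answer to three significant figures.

V_out ≈ 1.09 mV

The pot divides into 29.01 Ω above the wiper and 15.49 Ω below.
R_L loads the lower segment: effective lower R = 7.541 Ω.
Then V_out = V_DC · 7.541/(29.01 + 7.541) = 1.091 mV.
(Unloaded: V_out = x·V_DC = 1.84 mV.)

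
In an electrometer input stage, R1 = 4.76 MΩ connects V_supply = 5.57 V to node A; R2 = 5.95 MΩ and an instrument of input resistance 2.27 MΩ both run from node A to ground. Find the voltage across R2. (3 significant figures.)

V_out ≈ 1.43 V

The load sits in parallel with R2, giving an effective lower resistance R2' = R2·R_L/(R2+R_L) = 1.643 MΩ.
Now apply the divider: V_out = 5.57 × 0.2566 = 1.429 V.
(Unloaded it would be 3.09 V; the load pulls it down.)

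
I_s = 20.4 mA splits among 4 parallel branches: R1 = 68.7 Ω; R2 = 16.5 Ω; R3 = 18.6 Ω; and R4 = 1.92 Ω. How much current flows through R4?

I ≈ 16.4 mA

Total conductance ΣG = 1/68.7 + 1/16.5 + 1/18.6 + 1/1.92 = 0.6498 (units of 1/Ω).
R4 takes the fraction G_k/ΣG = 0.5208/0.6498 = 0.8016, so I = 20.4 × 0.8016 = 16.35 mA.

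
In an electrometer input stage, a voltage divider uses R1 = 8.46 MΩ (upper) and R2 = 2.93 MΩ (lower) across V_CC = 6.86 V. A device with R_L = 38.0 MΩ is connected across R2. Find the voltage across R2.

V_out ≈ 1.67 V

First combine the lower leg with the load: R2 ‖ R_L = 2.720 MΩ.
Then V_out = V_CC · R2'/(R1 + R2') = 6.86 × 2.720/11.18 = 1.669 V.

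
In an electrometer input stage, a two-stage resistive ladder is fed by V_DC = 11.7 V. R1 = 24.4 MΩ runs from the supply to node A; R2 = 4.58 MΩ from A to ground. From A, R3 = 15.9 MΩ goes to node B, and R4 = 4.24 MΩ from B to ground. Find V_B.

V_B ≈ 0.327 V

Looking into the second stage from A: R3 + R4 = 20.14 MΩ appears in parallel with R2.
Effective lower resistance at A: R2 ‖ 20.14 = 3.731 MΩ.
V_A = 11.7 × 3.731/(24.4 + 3.731) = 1.552 V.
V_B = V_A × 0.2105 = 0.3267 V.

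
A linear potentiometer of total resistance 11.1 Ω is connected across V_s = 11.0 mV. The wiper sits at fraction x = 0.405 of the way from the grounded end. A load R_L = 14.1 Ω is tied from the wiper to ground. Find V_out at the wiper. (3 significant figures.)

Lower segment x·R_p = 4.495 Ω; upper segment (1−x)·R_p = 6.604 Ω.
R_L loads the lower segment: effective lower R = 3.409 Ω.
Then V_out = V_s · 3.409/(6.604 + 3.409) = 3.745 mV.

V_out ≈ 3.74 mV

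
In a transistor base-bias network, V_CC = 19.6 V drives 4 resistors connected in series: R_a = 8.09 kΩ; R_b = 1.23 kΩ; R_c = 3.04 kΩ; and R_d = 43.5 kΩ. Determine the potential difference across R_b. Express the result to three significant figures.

ΣR = 8.09 + 1.23 + 3.04 + 43.5 = 55.86 kΩ.
Voltage divider: V = V_CC · (1.230 / 55.86) = 19.6 × 0.02202 = 0.4316 V.

V ≈ 0.432 V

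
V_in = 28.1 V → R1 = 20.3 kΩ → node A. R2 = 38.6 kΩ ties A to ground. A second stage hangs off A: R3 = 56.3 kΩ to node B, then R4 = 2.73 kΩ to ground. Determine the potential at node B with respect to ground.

Node A sees R2 in parallel with the series input of stage 2, R3 + R4 = 59.03 kΩ.
R2 ‖ (R3+R4) = 23.34 kΩ.
So V_A = 28.1 × 0.5348 = 15.03 V.
V_B = V_A × 0.04625 = 0.6950 V.

V_B ≈ 0.695 V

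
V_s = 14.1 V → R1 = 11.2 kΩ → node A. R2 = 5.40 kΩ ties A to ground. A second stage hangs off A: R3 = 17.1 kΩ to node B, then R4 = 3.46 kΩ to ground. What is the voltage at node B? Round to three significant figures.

V_B ≈ 0.656 V

The second stage (R3 + R4 = 20.56 kΩ) loads node A in parallel with R2.
R2 ‖ (R3+R4) = 4.277 kΩ.
First divider: V_A = V_s · 4.277/(11.2 + 4.277) = 3.896 V.
Then the unloaded second divider: V_B = V_A × R4/(R3+R4) = 3.896 × 0.1683 = 0.6557 V.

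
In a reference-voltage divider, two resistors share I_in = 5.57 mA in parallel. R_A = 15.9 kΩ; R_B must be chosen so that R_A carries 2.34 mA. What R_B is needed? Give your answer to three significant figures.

R_B ≈ 11.5 kΩ

In a two-way split, I_A/I_in = R_B/(R_A + R_B).
With f = 0.4201, R_B = R_A · f/(1−f) = 15.9 × 0.7245 = 11.52 kΩ.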